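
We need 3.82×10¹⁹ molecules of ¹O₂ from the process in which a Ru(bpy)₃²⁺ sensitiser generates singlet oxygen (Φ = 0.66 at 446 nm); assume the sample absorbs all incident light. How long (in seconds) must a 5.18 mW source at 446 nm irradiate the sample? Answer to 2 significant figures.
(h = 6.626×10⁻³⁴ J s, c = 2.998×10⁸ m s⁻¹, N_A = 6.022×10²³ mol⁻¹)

Product: 3.82×10¹⁹ / 6.022×10²³ = 6.343×10⁻⁵ mol.
Photons that must be absorbed: 6.343×10⁻⁵ / 0.66 = 9.611×10⁻⁵ mol.
Photon energy: hc/λ = 4.454×10⁻¹⁹ J; per mole, 2.682×10⁵ J mol⁻¹.
Energy required: 9.611×10⁻⁵ × 2.682×10⁵ = 25.78 J.
Time: 25.78 J / 0.00518 W = 5000 s.

t ≈ 5000 s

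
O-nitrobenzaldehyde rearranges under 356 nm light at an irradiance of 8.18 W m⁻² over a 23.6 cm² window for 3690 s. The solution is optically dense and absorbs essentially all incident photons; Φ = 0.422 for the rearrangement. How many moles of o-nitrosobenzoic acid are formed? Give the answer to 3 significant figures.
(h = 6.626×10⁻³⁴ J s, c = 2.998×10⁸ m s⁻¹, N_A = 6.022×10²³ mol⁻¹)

8.95×10⁻⁵ mol

Photon energy at 356 nm: hc/λ = (6.626×10⁻³⁴)(2.998×10⁸)/(356×10⁻⁹) = 5.580×10⁻¹⁹ J.
Energy delivered: (8.18 W m⁻²)(23.6×10⁻⁴ m²)(3690 s) = 71.23 J.
Photons incident: 71.23 / 5.580×10⁻¹⁹ = 1.277×10²⁰, i.e. 1.277×10²⁰/6.022×10²³ = 2.121×10⁻⁴ mol.
Product: Φ × n_abs = 0.422 × 2.121×10⁻⁴ = 8.951×10⁻⁵ mol.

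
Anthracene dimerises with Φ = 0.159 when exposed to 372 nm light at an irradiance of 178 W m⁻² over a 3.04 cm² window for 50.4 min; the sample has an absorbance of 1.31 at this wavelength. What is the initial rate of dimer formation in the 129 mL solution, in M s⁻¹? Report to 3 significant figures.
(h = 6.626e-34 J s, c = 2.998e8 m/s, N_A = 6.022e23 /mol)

Photon energy at 372 nm: hc/λ = (6.626e-34)(2.998e8)/(372e-9) = 5.340e-19 J.
Energy delivered: (178 W m⁻²)(3.04e-4 m²)(3024 s) = 163.6 J.
Photons incident: 163.6 / 5.340e-19 = 3.064e20, i.e. 3.064e20/6.022e23 = 5.088e-4 mol.
Fraction absorbed: 1 − 10^(−1.31) = 0.9510.
Photons absorbed: 0.9510 × 5.088e-4 = 4.839e-4 mol.
Product formed: 0.159 × 4.839e-4 = 7.694e-5 mol.
Rate: 7.694e-5 mol / (3024 s × 0.129 L) = 1.97e-7 M s⁻¹.

1.97e-7 M s⁻¹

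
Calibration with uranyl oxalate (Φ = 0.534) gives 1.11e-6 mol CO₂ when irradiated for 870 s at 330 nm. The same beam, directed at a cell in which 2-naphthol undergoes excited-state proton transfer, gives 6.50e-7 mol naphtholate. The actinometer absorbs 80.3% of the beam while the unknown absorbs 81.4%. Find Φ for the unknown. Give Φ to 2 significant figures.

Photons absorbed by the actinometer: 1.11e-6 / 0.534 = 2.079e-6 mol.
Incident flux: 2.079e-6 / 0.803 = 2.589e-6 einstein.
Absorbed by unknown: 0.814 × 2.589e-6 = 2.107e-6 mol.
Φ(unknown) = 6.50e-7 / 2.107e-6 = 0.31.

Φ = 0.31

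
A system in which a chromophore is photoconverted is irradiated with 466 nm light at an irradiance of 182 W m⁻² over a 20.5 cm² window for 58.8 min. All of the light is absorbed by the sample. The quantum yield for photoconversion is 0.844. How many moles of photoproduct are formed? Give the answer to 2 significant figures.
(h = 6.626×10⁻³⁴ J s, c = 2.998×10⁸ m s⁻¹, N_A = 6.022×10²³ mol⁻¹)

Photon energy at 466 nm: hc/λ = (6.626×10⁻³⁴)(2.998×10⁸)/(466×10⁻⁹) = 4.263×10⁻¹⁹ J.
Energy delivered: (182 W m⁻²)(20.5×10⁻⁴ m²)(3528 s) = 1316 J.
Photons incident: 1316 / 4.263×10⁻¹⁹ = 3.087×10²¹, i.e. 3.087×10²¹/6.022×10²³ = 0.005126 mol.
Product: Φ × n_abs = 0.844 × 0.005126 = 0.004326 mol.

0.0043 mol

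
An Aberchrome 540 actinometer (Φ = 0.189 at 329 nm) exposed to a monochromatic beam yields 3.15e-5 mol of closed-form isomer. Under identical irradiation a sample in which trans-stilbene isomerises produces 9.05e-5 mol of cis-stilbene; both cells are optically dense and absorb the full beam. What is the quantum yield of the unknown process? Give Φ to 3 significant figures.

Photons absorbed by the actinometer: 3.15e-5 / 0.189 = 1.667e-4 mol.
Φ(unknown) = 9.05e-5 / 1.667e-4 = 0.543.

Φ = 0.543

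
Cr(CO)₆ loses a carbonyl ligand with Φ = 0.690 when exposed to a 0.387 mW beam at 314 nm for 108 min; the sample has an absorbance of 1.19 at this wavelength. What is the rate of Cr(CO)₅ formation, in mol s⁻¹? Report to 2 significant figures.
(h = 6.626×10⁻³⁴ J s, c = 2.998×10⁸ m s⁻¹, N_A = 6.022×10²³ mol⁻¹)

6.6×10⁻¹⁰ mol s⁻¹

Photon energy at 314 nm: hc/λ = (6.626×10⁻³⁴)(2.998×10⁸)/(314×10⁻⁹) = 6.326×10⁻¹⁹ J.
Energy delivered: (0.387 mW)(6480 s) = 2.508 J.
Photons incident: 2.508 / 6.326×10⁻¹⁹ = 3.965×10¹⁸, i.e. 3.965×10¹⁸/6.022×10²³ = 6.584×10⁻⁶ mol.
Fraction absorbed: 1 − 10^(−1.19) = 0.9354.
Photons absorbed: 0.9354 × 6.584×10⁻⁶ = 6.159×10⁻⁶ mol.
Product formed: 0.690 × 6.159×10⁻⁶ = 4.250×10⁻⁶ mol.
Rate: 4.250×10⁻⁶ / 6480 s = 6.6×10⁻¹⁰ mol s⁻¹.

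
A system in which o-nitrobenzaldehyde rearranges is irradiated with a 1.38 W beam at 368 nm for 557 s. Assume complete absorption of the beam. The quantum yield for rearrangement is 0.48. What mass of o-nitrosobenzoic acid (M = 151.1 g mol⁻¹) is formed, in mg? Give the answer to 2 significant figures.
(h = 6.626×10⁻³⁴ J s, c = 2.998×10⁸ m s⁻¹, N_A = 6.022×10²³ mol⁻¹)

Photon energy at 368 nm: hc/λ = (6.626×10⁻³⁴)(2.998×10⁸)/(368×10⁻⁹) = 5.398×10⁻¹⁹ J.
Energy delivered: (1.38 W)(557 s) = 768.7 J.
Photons incident: 768.7 / 5.398×10⁻¹⁹ = 1.424×10²¹, i.e. 1.424×10²¹/6.022×10²³ = 0.002365 mol.
Product: Φ × n_abs = 0.48 × 0.002365 = 0.001135 mol.
Mass: 0.001135 × 151.1 = 0.1715 g = 170 mg.

170 mg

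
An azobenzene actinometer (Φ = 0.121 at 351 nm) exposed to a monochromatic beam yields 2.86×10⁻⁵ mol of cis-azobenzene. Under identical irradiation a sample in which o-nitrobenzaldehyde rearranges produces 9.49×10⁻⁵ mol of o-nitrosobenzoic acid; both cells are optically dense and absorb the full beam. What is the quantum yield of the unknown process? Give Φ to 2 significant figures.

Φ = 0.40

Photons absorbed by the actinometer: 2.86×10⁻⁵ / 0.121 = 2.364×10⁻⁴ mol.
Φ(unknown) = 9.49×10⁻⁵ / 2.364×10⁻⁴ = 0.40.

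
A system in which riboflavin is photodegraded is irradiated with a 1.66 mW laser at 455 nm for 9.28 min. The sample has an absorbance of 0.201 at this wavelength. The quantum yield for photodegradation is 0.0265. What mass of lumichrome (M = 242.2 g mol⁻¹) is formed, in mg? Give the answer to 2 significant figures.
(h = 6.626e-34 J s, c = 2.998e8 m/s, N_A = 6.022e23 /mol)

0.0084 mg

Photon energy at 455 nm: hc/λ = (6.626e-34)(2.998e8)/(455e-9) = 4.366e-19 J.
Energy delivered: (1.66 mW)(556.8 s) = 0.9243 J.
Photons incident: 0.9243 / 4.366e-19 = 2.117e18, i.e. 2.117e18/6.022e23 = 3.515e-6 mol.
Fraction absorbed: 1 − 10^(−0.201) = 0.3705.
Photons absorbed: 0.3705 × 3.515e-6 = 1.302e-6 mol.
Product: Φ × n_abs = 0.0265 × 1.302e-6 = 3.450e-8 mol.
Mass: 3.450e-8 × 242.2 = 8.356e-6 g = 0.0084 mg.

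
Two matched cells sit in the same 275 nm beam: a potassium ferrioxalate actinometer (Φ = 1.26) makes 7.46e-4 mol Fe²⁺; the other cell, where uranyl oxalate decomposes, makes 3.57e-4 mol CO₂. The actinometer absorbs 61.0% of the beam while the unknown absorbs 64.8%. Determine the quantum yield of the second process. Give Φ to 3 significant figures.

Φ = 0.568

Photons absorbed by the actinometer: 7.46e-4 / 1.26 = 5.921e-4 mol.
Incident flux: 5.921e-4 / 0.610 = 9.707e-4 einstein.
Absorbed by unknown: 0.648 × 9.707e-4 = 6.290e-4 mol.
Φ(unknown) = 3.57e-4 / 6.290e-4 = 0.568.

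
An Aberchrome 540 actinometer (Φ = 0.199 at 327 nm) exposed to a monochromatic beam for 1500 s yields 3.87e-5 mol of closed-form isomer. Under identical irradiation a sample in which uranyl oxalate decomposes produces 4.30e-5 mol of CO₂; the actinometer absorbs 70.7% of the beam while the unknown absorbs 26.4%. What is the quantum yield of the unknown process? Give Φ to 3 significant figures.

Φ = 0.592

Photons absorbed by the actinometer: 3.87e-5 / 0.199 = 1.945e-4 mol.
Incident flux: 1.945e-4 / 0.707 = 2.751e-4 einstein.
Absorbed by unknown: 0.264 × 2.751e-4 = 7.263e-5 mol.
Φ(unknown) = 4.30e-5 / 7.263e-5 = 0.592.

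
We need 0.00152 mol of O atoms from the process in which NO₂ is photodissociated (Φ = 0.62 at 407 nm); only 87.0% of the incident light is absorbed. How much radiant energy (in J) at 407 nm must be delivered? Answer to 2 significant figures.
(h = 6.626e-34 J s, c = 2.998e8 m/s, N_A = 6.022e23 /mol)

830 J

Photons that must be absorbed: 0.00152 / 0.62 = 0.002452 mol.
Incident photons needed: 0.002452 / 0.870 = 0.002818 mol.
Photon energy: hc/λ = 4.881e-19 J; per mole, 2.939e5 J mol⁻¹.
Energy required: 0.002818 × 2.939e5 = 830 J.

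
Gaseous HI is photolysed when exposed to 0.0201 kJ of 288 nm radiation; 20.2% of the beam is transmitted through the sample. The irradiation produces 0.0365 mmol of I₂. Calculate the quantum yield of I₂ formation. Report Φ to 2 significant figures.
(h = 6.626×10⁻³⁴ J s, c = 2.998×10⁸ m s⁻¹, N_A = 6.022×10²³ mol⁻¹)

Product: 0.0365 mmol = 3.65×10⁻⁵ mol.
Photon energy at 288 nm: hc/λ = (6.626×10⁻³⁴)(2.998×10⁸)/(288×10⁻⁹) = 6.897×10⁻¹⁹ J.
Incident energy: 0.0201 kJ = 20.1 J.
Photons incident: 20.1 / 6.897×10⁻¹⁹ = 2.914×10¹⁹, i.e. 2.914×10¹⁹/6.022×10²³ = 4.839×10⁻⁵ mol.
Fraction absorbed: 1 − 20.2/100 = 0.7980.
Photons absorbed: 0.7980 × 4.839×10⁻⁵ = 3.862×10⁻⁵ mol.
Φ = 3.65×10⁻⁵ mol / 3.862×10⁻⁵ mol photons = 0.95.

Φ = 0.95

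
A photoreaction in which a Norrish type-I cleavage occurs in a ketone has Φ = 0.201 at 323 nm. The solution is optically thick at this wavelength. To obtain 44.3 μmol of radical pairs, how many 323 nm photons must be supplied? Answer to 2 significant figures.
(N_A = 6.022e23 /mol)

1.3e20 photons

Product: 44.3 μmol = 4.43e-5 mol.
Photons that must be absorbed: 4.43e-5 / 0.201 = 2.204e-4 mol.
Photon count: 2.204e-4 × 6.022e23 = 1.3e20.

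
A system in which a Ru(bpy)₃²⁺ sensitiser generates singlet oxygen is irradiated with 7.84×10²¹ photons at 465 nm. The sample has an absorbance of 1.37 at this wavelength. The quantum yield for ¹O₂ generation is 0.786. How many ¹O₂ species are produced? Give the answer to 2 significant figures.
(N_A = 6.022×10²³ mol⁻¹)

5.9×10²¹ species

Moles of photons: 7.84×10²¹ / 6.022×10²³ = 0.01302 mol.
Fraction absorbed: 1 − 10^(−1.37) = 0.9573.
Photons absorbed: 0.9573 × 0.01302 = 0.01246 mol.
Product: Φ × n_abs = 0.786 × 0.01246 = 0.009794 mol.
As a count: 0.009794 × 6.022×10²³ = 5.9×10²¹.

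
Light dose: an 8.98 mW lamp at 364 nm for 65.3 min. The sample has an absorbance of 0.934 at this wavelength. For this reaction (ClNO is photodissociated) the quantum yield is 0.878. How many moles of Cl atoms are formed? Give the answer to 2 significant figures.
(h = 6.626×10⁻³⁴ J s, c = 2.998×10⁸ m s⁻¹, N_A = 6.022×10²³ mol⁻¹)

Photon energy at 364 nm: hc/λ = (6.626×10⁻³⁴)(2.998×10⁸)/(364×10⁻⁹) = 5.457×10⁻¹⁹ J.
Energy delivered: (8.98 mW)(3918 s) = 35.18 J.
Photons incident: 35.18 / 5.457×10⁻¹⁹ = 6.447×10¹⁹, i.e. 6.447×10¹⁹/6.022×10²³ = 1.071×10⁻⁴ mol.
Fraction absorbed: 1 − 10^(−0.934) = 0.8836.
Photons absorbed: 0.8836 × 1.071×10⁻⁴ = 9.463×10⁻⁵ mol.
Product: Φ × n_abs = 0.878 × 9.463×10⁻⁵ = 8.309×10⁻⁵ mol.

8.3×10⁻⁵ mol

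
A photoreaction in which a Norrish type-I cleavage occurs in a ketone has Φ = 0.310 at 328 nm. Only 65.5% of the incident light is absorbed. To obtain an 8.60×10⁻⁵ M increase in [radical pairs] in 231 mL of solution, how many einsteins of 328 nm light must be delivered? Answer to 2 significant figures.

9.8×10⁻⁵ einstein

Product: (8.60×10⁻⁵ M)(0.231 L) = 1.987×10⁻⁵ mol.
Photons that must be absorbed: 1.987×10⁻⁵ / 0.310 = 6.410×10⁻⁵ mol.
Incident photons needed: 6.410×10⁻⁵ / 0.655 = 9.786×10⁻⁵ mol.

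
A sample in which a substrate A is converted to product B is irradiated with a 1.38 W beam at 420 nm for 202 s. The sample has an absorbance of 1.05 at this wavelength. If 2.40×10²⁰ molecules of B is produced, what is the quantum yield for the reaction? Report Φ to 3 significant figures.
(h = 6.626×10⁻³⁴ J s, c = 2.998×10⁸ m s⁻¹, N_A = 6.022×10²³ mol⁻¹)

Φ = 0.447

Product: 2.40×10²⁰ / 6.022×10²³ = 3.985×10⁻⁴ mol.
Photon energy at 420 nm: hc/λ = (6.626×10⁻³⁴)(2.998×10⁸)/(420×10⁻⁹) = 4.730×10⁻¹⁹ J.
Energy delivered: (1.38 W)(202 s) = 278.8 J.
Photons incident: 278.8 / 4.730×10⁻¹⁹ = 5.894×10²⁰, i.e. 5.894×10²⁰/6.022×10²³ = 9.787×10⁻⁴ mol.
Fraction absorbed: 1 − 10^(−1.05) = 0.9109.
Photons absorbed: 0.9109 × 9.787×10⁻⁴ = 8.915×10⁻⁴ mol.
Φ = 3.985×10⁻⁴ mol / 8.915×10⁻⁴ mol photons = 0.447.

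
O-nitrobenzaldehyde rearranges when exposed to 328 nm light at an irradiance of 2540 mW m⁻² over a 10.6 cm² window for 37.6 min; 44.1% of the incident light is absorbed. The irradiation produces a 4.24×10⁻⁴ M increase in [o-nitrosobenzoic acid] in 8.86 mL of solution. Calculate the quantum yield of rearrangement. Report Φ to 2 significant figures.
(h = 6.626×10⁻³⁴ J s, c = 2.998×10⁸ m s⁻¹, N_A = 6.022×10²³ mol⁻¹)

Product: (4.24×10⁻⁴ M)(0.00886 L) = 3.757×10⁻⁶ mol.
Photon energy at 328 nm: hc/λ = (6.626×10⁻³⁴)(2.998×10⁸)/(328×10⁻⁹) = 6.056×10⁻¹⁹ J.
Energy delivered: (2540 mW m⁻²)(10.6×10⁻⁴ m²)(2256 s) = 6.074 J.
Photons incident: 6.074 / 6.056×10⁻¹⁹ = 1.003×10¹⁹, i.e. 1.003×10¹⁹/6.022×10²³ = 1.666×10⁻⁵ mol.
Photons absorbed: 0.441 × 1.666×10⁻⁵ = 7.347×10⁻⁶ mol.
Φ = 3.757×10⁻⁶ mol / 7.347×10⁻⁶ mol photons = 0.51.

Φ = 0.51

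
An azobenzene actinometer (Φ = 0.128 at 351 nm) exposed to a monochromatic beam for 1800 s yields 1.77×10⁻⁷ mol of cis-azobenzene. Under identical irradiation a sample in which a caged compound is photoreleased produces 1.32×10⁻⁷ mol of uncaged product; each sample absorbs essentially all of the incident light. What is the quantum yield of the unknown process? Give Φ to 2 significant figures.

Photons absorbed by the actinometer: 1.77×10⁻⁷ / 0.128 = 1.383×10⁻⁶ mol.
Φ(unknown) = 1.32×10⁻⁷ / 1.383×10⁻⁶ = 0.095.

Φ = 0.095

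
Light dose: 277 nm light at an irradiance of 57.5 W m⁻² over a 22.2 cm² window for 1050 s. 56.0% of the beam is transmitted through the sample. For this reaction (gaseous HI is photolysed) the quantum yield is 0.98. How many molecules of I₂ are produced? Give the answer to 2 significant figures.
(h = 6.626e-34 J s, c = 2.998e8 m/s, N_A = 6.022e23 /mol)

8.1e19 molecules

Photon energy at 277 nm: hc/λ = (6.626e-34)(2.998e8)/(277e-9) = 7.171e-19 J.
Energy delivered: (57.5 W m⁻²)(22.2e-4 m²)(1050 s) = 134.0 J.
Photons incident: 134.0 / 7.171e-19 = 1.869e20, i.e. 1.869e20/6.022e23 = 3.104e-4 mol.
Fraction absorbed: 1 − 56.0/100 = 0.4400.
Photons absorbed: 0.4400 × 3.104e-4 = 1.366e-4 mol.
Product: Φ × n_abs = 0.98 × 1.366e-4 = 1.339e-4 mol.
As a count: 1.339e-4 × 6.022e23 = 8.1e19.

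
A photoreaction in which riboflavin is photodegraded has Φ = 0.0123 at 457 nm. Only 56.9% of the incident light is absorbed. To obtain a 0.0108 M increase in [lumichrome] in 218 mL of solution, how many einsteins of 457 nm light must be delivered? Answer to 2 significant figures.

0.34 einstein

Product: (0.0108 M)(0.218 L) = 0.002354 mol.
Photons that must be absorbed: 0.002354 / 0.0123 = 0.1914 mol.
Incident photons needed: 0.1914 / 0.569 = 0.3364 mol.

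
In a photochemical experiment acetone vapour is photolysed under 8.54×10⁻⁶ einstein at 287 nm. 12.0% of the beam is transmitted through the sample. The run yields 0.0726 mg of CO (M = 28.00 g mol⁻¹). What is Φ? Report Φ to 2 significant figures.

Product: 0.0726 mg / 28.00 g mol⁻¹ = 2.593×10⁻⁶ mol.
Fraction absorbed: 1 − 12.0/100 = 0.8800.
Photons absorbed: 0.8800 × 8.54×10⁻⁶ = 7.515×10⁻⁶ mol.
Φ = 2.593×10⁻⁶ mol / 7.515×10⁻⁶ mol photons = 0.35.

Φ = 0.35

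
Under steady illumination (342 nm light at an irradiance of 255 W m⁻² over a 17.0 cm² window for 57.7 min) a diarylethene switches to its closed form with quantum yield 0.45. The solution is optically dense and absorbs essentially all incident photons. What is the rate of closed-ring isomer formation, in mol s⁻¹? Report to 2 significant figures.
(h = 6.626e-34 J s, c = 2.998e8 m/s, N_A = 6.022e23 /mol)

Photon energy at 342 nm: hc/λ = (6.626e-34)(2.998e8)/(342e-9) = 5.808e-19 J.
Energy delivered: (255 W m⁻²)(17.0e-4 m²)(3462 s) = 1501 J.
Photons incident: 1501 / 5.808e-19 = 2.584e21, i.e. 2.584e21/6.022e23 = 0.004291 mol.
Product formed: 0.45 × 0.004291 = 0.001931 mol.
Rate: 0.001931 / 3462 s = 5.6e-7 mol s⁻¹.

5.6e-7 mol s⁻¹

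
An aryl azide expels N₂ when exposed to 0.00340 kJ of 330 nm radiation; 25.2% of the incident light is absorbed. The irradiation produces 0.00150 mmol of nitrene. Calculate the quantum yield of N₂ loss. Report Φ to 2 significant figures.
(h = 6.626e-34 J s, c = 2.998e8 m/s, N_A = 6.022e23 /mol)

Product: 0.00150 mmol = 1.50e-6 mol.
Photon energy at 330 nm: hc/λ = (6.626e-34)(2.998e8)/(330e-9) = 6.020e-19 J.
Incident energy: 0.00340 kJ = 3.40 J.
Photons incident: 3.40 / 6.020e-19 = 5.648e18, i.e. 5.648e18/6.022e23 = 9.379e-6 mol.
Photons absorbed: 0.252 × 9.379e-6 = 2.364e-6 mol.
Φ = 1.50e-6 mol / 2.364e-6 mol photons = 0.63.

Φ = 0.63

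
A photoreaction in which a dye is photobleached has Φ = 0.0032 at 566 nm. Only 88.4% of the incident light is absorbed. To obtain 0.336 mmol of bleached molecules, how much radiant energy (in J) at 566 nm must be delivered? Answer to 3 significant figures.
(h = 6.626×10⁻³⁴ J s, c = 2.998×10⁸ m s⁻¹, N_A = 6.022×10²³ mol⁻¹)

Product: 0.336 mmol = 3.36×10⁻⁴ mol.
Photons that must be absorbed: 3.36×10⁻⁴ / 0.0032 = 0.1050 mol.
Incident photons needed: 0.1050 / 0.884 = 0.1188 mol.
Photon energy: hc/λ = 3.510×10⁻¹⁹ J; per mole, 2.114×10⁵ J mol⁻¹.
Energy required: 0.1188 × 2.114×10⁵ = 2.51×10⁴ J.

2.51×10⁴ J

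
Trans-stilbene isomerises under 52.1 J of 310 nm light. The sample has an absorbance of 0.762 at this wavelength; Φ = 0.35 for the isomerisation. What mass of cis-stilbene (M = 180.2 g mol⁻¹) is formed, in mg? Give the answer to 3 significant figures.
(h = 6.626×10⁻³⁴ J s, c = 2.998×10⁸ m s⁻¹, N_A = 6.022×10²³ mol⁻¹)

Photon energy at 310 nm: hc/λ = (6.626×10⁻³⁴)(2.998×10⁸)/(310×10⁻⁹) = 6.408×10⁻¹⁹ J.
Photons incident: 52.1 / 6.408×10⁻¹⁹ = 8.130×10¹⁹, i.e. 8.130×10¹⁹/6.022×10²³ = 1.350×10⁻⁴ mol.
Fraction absorbed: 1 − 10^(−0.762) = 0.8270.
Photons absorbed: 0.8270 × 1.350×10⁻⁴ = 1.116×10⁻⁴ mol.
Product: Φ × n_abs = 0.35 × 1.116×10⁻⁴ = 3.906×10⁻⁵ mol.
Mass: 3.906×10⁻⁵ × 180.2 = 0.007039 g = 7.04 mg.

7.04 mg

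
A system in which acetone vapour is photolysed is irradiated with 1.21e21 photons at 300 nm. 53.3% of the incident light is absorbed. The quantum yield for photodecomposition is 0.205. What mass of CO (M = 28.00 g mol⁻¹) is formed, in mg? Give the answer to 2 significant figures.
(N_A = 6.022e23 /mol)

6.1 mg

Moles of photons: 1.21e21 / 6.022e23 = 0.002009 mol.
Photons absorbed: 0.533 × 0.002009 = 0.001071 mol.
Product: Φ × n_abs = 0.205 × 0.001071 = 2.196e-4 mol.
Mass: 2.196e-4 × 28.00 = 0.006149 g = 6.1 mg.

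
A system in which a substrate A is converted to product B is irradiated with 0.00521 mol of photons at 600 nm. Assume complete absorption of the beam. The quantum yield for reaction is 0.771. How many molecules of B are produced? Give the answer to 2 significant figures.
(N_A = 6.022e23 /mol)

2.4e21 molecules

Product: Φ × n_abs = 0.771 × 0.00521 = 0.004017 mol.
As a count: 0.004017 × 6.022e23 = 2.4e21.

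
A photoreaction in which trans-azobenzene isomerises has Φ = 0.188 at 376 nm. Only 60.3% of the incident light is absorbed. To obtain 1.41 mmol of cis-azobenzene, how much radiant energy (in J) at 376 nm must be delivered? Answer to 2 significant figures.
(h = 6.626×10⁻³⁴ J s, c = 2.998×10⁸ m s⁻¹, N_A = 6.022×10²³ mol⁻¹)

Product: 1.41 mmol = 0.00141 mol.
Photons that must be absorbed: 0.00141 / 0.188 = 0.007500 mol.
Incident photons needed: 0.007500 / 0.603 = 0.01244 mol.
Photon energy: hc/λ = 5.283×10⁻¹⁹ J; per mole, 3.181×10⁵ J mol⁻¹.
Energy required: 0.01244 × 3.181×10⁵ = 4000 J.

4000 J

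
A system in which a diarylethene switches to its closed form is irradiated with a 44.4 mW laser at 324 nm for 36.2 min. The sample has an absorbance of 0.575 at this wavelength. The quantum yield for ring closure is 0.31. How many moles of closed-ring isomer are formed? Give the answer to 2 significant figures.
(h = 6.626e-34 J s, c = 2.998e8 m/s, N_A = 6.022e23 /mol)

Photon energy at 324 nm: hc/λ = (6.626e-34)(2.998e8)/(324e-9) = 6.131e-19 J.
Energy delivered: (44.4 mW)(2172 s) = 96.44 J.
Photons incident: 96.44 / 6.131e-19 = 1.573e20, i.e. 1.573e20/6.022e23 = 2.612e-4 mol.
Fraction absorbed: 1 − 10^(−0.575) = 0.7339.
Photons absorbed: 0.7339 × 2.612e-4 = 1.917e-4 mol.
Product: Φ × n_abs = 0.31 × 1.917e-4 = 5.943e-5 mol.

5.9e-5 mol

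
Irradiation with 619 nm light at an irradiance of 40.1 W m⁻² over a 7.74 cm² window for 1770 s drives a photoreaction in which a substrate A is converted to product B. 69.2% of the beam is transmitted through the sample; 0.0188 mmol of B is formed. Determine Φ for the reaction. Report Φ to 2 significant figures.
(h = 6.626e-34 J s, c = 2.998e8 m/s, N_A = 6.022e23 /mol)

Φ = 0.21

Product: 0.0188 mmol = 1.88e-5 mol.
Photon energy at 619 nm: hc/λ = (6.626e-34)(2.998e8)/(619e-9) = 3.209e-19 J.
Energy delivered: (40.1 W m⁻²)(7.74e-4 m²)(1770 s) = 54.94 J.
Photons incident: 54.94 / 3.209e-19 = 1.712e20, i.e. 1.712e20/6.022e23 = 2.843e-4 mol.
Fraction absorbed: 1 − 69.2/100 = 0.3080.
Photons absorbed: 0.3080 × 2.843e-4 = 8.756e-5 mol.
Φ = 1.88e-5 mol / 8.756e-5 mol photons = 0.21.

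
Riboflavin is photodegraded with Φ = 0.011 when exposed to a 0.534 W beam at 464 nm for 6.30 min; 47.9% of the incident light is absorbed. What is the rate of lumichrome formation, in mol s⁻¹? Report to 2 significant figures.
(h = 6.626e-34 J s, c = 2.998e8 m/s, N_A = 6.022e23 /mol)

1.1e-8 mol s⁻¹

Photon energy at 464 nm: hc/λ = (6.626e-34)(2.998e8)/(464e-9) = 4.281e-19 J.
Energy delivered: (0.534 W)(378 s) = 201.9 J.
Photons incident: 201.9 / 4.281e-19 = 4.716e20, i.e. 4.716e20/6.022e23 = 7.831e-4 mol.
Photons absorbed: 0.479 × 7.831e-4 = 3.751e-4 mol.
Product formed: 0.011 × 3.751e-4 = 4.126e-6 mol.
Rate: 4.126e-6 / 378 s = 1.1e-8 mol s⁻¹.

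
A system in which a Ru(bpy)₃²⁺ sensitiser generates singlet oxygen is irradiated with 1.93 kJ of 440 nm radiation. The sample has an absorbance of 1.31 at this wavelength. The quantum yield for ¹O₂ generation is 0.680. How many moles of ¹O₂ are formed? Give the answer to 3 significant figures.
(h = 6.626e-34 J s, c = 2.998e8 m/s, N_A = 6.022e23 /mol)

Photon energy at 440 nm: hc/λ = (6.626e-34)(2.998e8)/(440e-9) = 4.515e-19 J.
Incident energy: 1.93 kJ = 1930 J.
Photons incident: 1930 / 4.515e-19 = 4.275e21, i.e. 4.275e21/6.022e23 = 0.007099 mol.
Fraction absorbed: 1 − 10^(−1.31) = 0.9510.
Photons absorbed: 0.9510 × 0.007099 = 0.006751 mol.
Product: Φ × n_abs = 0.680 × 0.006751 = 0.004591 mol.

0.00459 mol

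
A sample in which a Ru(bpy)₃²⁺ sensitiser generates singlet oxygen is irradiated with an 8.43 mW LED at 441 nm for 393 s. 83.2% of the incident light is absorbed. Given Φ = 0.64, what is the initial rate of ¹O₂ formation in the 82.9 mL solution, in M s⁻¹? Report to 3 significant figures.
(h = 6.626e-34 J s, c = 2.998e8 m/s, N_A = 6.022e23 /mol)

Photon energy at 441 nm: hc/λ = (6.626e-34)(2.998e8)/(441e-9) = 4.504e-19 J.
Energy delivered: (8.43 mW)(393 s) = 3.313 J.
Photons incident: 3.313 / 4.504e-19 = 7.356e18, i.e. 7.356e18/6.022e23 = 1.222e-5 mol.
Photons absorbed: 0.832 × 1.222e-5 = 1.017e-5 mol.
Product formed: 0.64 × 1.017e-5 = 6.509e-6 mol.
Rate: 6.509e-6 mol / (393 s × 0.0829 L) = 2.00e-7 M s⁻¹.

2.00e-7 M s⁻¹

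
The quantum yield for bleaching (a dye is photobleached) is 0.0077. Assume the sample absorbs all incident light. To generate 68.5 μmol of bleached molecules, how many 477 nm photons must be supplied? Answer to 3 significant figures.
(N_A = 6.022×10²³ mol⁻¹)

5.36×10²¹ photons

Product: 68.5 μmol = 6.85×10⁻⁵ mol.
Photons that must be absorbed: 6.85×10⁻⁵ / 0.0077 = 0.008896 mol.
Photon count: 0.008896 × 6.022×10²³ = 5.36×10²¹.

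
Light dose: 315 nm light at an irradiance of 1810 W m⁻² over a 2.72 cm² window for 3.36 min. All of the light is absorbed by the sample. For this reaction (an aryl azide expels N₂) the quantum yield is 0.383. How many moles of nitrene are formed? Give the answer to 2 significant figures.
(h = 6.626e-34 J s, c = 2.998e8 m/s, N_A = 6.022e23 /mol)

Photon energy at 315 nm: hc/λ = (6.626e-34)(2.998e8)/(315e-9) = 6.306e-19 J.
Energy delivered: (1810 W m⁻²)(2.72e-4 m²)(201.6 s) = 99.25 J.
Photons incident: 99.25 / 6.306e-19 = 1.574e20, i.e. 1.574e20/6.022e23 = 2.614e-4 mol.
Product: Φ × n_abs = 0.383 × 2.614e-4 = 1.001e-4 mol.

1.0e-4 mol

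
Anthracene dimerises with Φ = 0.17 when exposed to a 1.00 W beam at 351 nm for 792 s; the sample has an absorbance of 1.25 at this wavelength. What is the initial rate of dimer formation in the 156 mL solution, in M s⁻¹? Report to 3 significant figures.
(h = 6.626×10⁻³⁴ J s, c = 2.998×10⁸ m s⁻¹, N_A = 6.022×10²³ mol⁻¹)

3.02×10⁻⁶ M s⁻¹

Photon energy at 351 nm: hc/λ = (6.626×10⁻³⁴)(2.998×10⁸)/(351×10⁻⁹) = 5.659×10⁻¹⁹ J.
Energy delivered: (1.00 W)(792 s) = 792.0 J.
Photons incident: 792.0 / 5.659×10⁻¹⁹ = 1.400×10²¹, i.e. 1.400×10²¹/6.022×10²³ = 0.002325 mol.
Fraction absorbed: 1 − 10^(−1.25) = 0.9438.
Photons absorbed: 0.9438 × 0.002325 = 0.002194 mol.
Product formed: 0.17 × 0.002194 = 3.730×10⁻⁴ mol.
Rate: 3.730×10⁻⁴ mol / (792 s × 0.156 L) = 3.02×10⁻⁶ M s⁻¹.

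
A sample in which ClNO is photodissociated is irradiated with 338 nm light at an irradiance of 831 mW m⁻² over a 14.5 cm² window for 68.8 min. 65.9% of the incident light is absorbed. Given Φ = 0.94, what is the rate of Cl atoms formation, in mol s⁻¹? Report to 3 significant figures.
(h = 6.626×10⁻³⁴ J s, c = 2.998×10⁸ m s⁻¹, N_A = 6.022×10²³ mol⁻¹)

2.11×10⁻⁹ mol s⁻¹

Photon energy at 338 nm: hc/λ = (6.626×10⁻³⁴)(2.998×10⁸)/(338×10⁻⁹) = 5.877×10⁻¹⁹ J.
Energy delivered: (831 mW m⁻²)(14.5×10⁻⁴ m²)(4128 s) = 4.974 J.
Photons incident: 4.974 / 5.877×10⁻¹⁹ = 8.464×10¹⁸, i.e. 8.464×10¹⁸/6.022×10²³ = 1.406×10⁻⁵ mol.
Photons absorbed: 0.659 × 1.406×10⁻⁵ = 9.266×10⁻⁶ mol.
Product formed: 0.94 × 9.266×10⁻⁶ = 8.710×10⁻⁶ mol.
Rate: 8.710×10⁻⁶ / 4128 s = 2.11×10⁻⁹ mol s⁻¹.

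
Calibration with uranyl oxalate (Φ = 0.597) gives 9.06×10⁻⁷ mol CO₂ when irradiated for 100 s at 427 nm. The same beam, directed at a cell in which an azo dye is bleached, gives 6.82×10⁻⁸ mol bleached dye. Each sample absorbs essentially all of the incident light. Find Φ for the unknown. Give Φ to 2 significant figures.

Photons absorbed by the actinometer: 9.06×10⁻⁷ / 0.597 = 1.518×10⁻⁶ mol.
Φ(unknown) = 6.82×10⁻⁸ / 1.518×10⁻⁶ = 0.045.

Φ = 0.045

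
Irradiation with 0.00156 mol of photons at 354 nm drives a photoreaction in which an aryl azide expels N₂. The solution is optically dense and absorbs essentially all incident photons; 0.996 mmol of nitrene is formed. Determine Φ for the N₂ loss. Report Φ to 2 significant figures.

Φ = 0.64

Product: 0.996 mmol = 9.96×10⁻⁴ mol.
Φ = 9.96×10⁻⁴ mol / 0.00156 mol photons = 0.64.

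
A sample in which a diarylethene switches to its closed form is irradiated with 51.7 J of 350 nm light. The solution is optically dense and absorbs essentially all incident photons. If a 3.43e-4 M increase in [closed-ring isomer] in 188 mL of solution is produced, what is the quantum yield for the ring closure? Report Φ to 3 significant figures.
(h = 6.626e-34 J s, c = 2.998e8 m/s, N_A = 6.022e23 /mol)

Φ = 0.426

Product: (3.43e-4 M)(0.188 L) = 6.448e-5 mol.
Photon energy at 350 nm: hc/λ = (6.626e-34)(2.998e8)/(350e-9) = 5.676e-19 J.
Photons incident: 51.7 / 5.676e-19 = 9.109e19, i.e. 9.109e19/6.022e23 = 1.513e-4 mol.
Φ = 6.448e-5 mol / 1.513e-4 mol photons = 0.426.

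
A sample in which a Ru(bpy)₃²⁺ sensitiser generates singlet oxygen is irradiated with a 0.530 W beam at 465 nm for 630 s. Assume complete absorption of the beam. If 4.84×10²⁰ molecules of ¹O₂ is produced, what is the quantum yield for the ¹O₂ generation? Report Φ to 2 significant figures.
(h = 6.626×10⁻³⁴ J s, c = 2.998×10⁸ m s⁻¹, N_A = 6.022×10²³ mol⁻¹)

Product: 4.84×10²⁰ / 6.022×10²³ = 8.037×10⁻⁴ mol.
Photon energy at 465 nm: hc/λ = (6.626×10⁻³⁴)(2.998×10⁸)/(465×10⁻⁹) = 4.272×10⁻¹⁹ J.
Energy delivered: (0.530 W)(630 s) = 333.9 J.
Photons incident: 333.9 / 4.272×10⁻¹⁹ = 7.816×10²⁰, i.e. 7.816×10²⁰/6.022×10²³ = 0.001298 mol.
Φ = 8.037×10⁻⁴ mol / 0.001298 mol photons = 0.62.

Φ = 0.62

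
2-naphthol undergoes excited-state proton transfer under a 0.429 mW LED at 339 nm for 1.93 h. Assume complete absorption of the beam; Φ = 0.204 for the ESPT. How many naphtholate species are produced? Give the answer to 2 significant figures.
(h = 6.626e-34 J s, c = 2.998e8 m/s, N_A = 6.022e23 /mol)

Photon energy at 339 nm: hc/λ = (6.626e-34)(2.998e8)/(339e-9) = 5.860e-19 J.
Energy delivered: (0.429 mW)(6948 s) = 2.981 J.
Photons incident: 2.981 / 5.860e-19 = 5.087e18, i.e. 5.087e18/6.022e23 = 8.447e-6 mol.
Product: Φ × n_abs = 0.204 × 8.447e-6 = 1.723e-6 mol.
As a count: 1.723e-6 × 6.022e23 = 1.0e18.

1.0e18 species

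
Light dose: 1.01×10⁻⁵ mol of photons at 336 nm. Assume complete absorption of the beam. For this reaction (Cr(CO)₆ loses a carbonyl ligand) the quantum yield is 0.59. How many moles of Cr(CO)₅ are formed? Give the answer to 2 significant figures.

6.0×10⁻⁶ mol

Product: Φ × n_abs = 0.59 × 1.01×10⁻⁵ = 5.959×10⁻⁶ mol.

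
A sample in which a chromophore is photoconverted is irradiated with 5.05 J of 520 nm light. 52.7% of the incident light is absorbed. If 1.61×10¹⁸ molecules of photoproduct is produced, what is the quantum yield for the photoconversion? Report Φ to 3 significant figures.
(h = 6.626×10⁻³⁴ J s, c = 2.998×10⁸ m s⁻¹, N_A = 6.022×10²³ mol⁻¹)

Φ = 0.231

Product: 1.61×10¹⁸ / 6.022×10²³ = 2.674×10⁻⁶ mol.
Photon energy at 520 nm: hc/λ = (6.626×10⁻³⁴)(2.998×10⁸)/(520×10⁻⁹) = 3.820×10⁻¹⁹ J.
Photons incident: 5.05 / 3.820×10⁻¹⁹ = 1.322×10¹⁹, i.e. 1.322×10¹⁹/6.022×10²³ = 2.195×10⁻⁵ mol.
Photons absorbed: 0.527 × 2.195×10⁻⁵ = 1.157×10⁻⁵ mol.
Φ = 2.674×10⁻⁶ mol / 1.157×10⁻⁵ mol photons = 0.231.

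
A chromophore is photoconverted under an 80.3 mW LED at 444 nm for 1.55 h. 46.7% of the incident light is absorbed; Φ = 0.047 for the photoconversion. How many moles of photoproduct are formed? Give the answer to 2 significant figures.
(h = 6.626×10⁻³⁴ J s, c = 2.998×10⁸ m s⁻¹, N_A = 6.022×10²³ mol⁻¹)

Photon energy at 444 nm: hc/λ = (6.626×10⁻³⁴)(2.998×10⁸)/(444×10⁻⁹) = 4.474×10⁻¹⁹ J.
Energy delivered: (80.3 mW)(5580 s) = 448.1 J.
Photons incident: 448.1 / 4.474×10⁻¹⁹ = 1.002×10²¹, i.e. 1.002×10²¹/6.022×10²³ = 0.001664 mol.
Photons absorbed: 0.467 × 0.001664 = 7.771×10⁻⁴ mol.
Product: Φ × n_abs = 0.047 × 7.771×10⁻⁴ = 3.652×10⁻⁵ mol.

3.7×10⁻⁵ mol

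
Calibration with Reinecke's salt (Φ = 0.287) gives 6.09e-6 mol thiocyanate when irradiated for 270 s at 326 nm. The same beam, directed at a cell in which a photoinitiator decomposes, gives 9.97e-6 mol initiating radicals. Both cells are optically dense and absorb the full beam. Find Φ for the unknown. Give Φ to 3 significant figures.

Φ = 0.470

Photons absorbed by the actinometer: 6.09e-6 / 0.287 = 2.122e-5 mol.
Φ(unknown) = 9.97e-6 / 2.122e-5 = 0.470.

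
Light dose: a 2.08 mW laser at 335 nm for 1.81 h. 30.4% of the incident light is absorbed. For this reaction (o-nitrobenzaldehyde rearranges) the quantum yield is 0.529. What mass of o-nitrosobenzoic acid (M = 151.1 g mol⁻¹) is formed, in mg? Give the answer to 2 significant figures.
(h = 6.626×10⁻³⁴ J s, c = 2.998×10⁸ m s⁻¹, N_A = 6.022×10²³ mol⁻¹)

Photon energy at 335 nm: hc/λ = (6.626×10⁻³⁴)(2.998×10⁸)/(335×10⁻⁹) = 5.930×10⁻¹⁹ J.
Energy delivered: (2.08 mW)(6516 s) = 13.55 J.
Photons incident: 13.55 / 5.930×10⁻¹⁹ = 2.285×10¹⁹, i.e. 2.285×10¹⁹/6.022×10²³ = 3.794×10⁻⁵ mol.
Photons absorbed: 0.304 × 3.794×10⁻⁵ = 1.153×10⁻⁵ mol.
Product: Φ × n_abs = 0.529 × 1.153×10⁻⁵ = 6.099×10⁻⁶ mol.
Mass: 6.099×10⁻⁶ × 151.1 = 9.216×10⁻⁴ g = 0.92 mg.

0.92 mg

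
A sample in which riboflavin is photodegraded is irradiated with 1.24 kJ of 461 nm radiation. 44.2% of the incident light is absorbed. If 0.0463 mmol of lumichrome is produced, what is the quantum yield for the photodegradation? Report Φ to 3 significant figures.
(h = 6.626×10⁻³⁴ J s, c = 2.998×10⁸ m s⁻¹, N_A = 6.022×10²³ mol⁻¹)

Product: 0.0463 mmol = 4.63×10⁻⁵ mol.
Photon energy at 461 nm: hc/λ = (6.626×10⁻³⁴)(2.998×10⁸)/(461×10⁻⁹) = 4.309×10⁻¹⁹ J.
Incident energy: 1.24 kJ = 1240 J.
Photons incident: 1240 / 4.309×10⁻¹⁹ = 2.878×10²¹, i.e. 2.878×10²¹/6.022×10²³ = 0.004779 mol.
Photons absorbed: 0.442 × 0.004779 = 0.002112 mol.
Φ = 4.63×10⁻⁵ mol / 0.002112 mol photons = 0.0219.

Φ = 0.0219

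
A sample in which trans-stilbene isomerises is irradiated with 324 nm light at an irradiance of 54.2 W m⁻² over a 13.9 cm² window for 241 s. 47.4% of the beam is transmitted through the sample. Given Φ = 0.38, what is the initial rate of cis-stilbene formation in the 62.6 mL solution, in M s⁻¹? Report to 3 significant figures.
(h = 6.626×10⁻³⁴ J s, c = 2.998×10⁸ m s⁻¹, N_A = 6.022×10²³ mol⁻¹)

Photon energy at 324 nm: hc/λ = (6.626×10⁻³⁴)(2.998×10⁸)/(324×10⁻⁹) = 6.131×10⁻¹⁹ J.
Energy delivered: (54.2 W m⁻²)(13.9×10⁻⁴ m²)(241 s) = 18.16 J.
Photons incident: 18.16 / 6.131×10⁻¹⁹ = 2.962×10¹⁹, i.e. 2.962×10¹⁹/6.022×10²³ = 4.919×10⁻⁵ mol.
Fraction absorbed: 1 − 47.4/100 = 0.5260.
Photons absorbed: 0.5260 × 4.919×10⁻⁵ = 2.587×10⁻⁵ mol.
Product formed: 0.38 × 2.587×10⁻⁵ = 9.831×10⁻⁶ mol.
Rate: 9.831×10⁻⁶ mol / (241 s × 0.0626 L) = 6.52×10⁻⁷ M s⁻¹.

6.52×10⁻⁷ M s⁻¹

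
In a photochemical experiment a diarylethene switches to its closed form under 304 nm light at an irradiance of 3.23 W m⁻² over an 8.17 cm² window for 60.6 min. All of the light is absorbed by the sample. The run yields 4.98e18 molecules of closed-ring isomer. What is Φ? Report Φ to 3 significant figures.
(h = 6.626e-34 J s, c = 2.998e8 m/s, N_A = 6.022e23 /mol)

Product: 4.98e18 / 6.022e23 = 8.270e-6 mol.
Photon energy at 304 nm: hc/λ = (6.626e-34)(2.998e8)/(304e-9) = 6.534e-19 J.
Energy delivered: (3.23 W m⁻²)(8.17e-4 m²)(3636 s) = 9.595 J.
Photons incident: 9.595 / 6.534e-19 = 1.468e19, i.e. 1.468e19/6.022e23 = 2.438e-5 mol.
Φ = 8.270e-6 mol / 2.438e-5 mol photons = 0.339.

Φ = 0.339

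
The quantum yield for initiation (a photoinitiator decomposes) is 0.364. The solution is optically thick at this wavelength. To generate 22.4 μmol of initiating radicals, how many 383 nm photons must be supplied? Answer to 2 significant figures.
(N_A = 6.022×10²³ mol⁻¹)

Product: 22.4 μmol = 2.24×10⁻⁵ mol.
Photons that must be absorbed: 2.24×10⁻⁵ / 0.364 = 6.154×10⁻⁵ mol.
Photon count: 6.154×10⁻⁵ × 6.022×10²³ = 3.7×10¹⁹.

3.7×10¹⁹ photons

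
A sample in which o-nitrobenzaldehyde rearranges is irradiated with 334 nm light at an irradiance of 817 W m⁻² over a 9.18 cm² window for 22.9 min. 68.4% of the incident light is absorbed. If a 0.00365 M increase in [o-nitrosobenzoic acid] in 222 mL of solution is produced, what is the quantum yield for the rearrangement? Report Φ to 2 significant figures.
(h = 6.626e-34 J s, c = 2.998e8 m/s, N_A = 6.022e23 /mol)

Φ = 0.41

Product: (0.00365 M)(0.222 L) = 8.103e-4 mol.
Photon energy at 334 nm: hc/λ = (6.626e-34)(2.998e8)/(334e-9) = 5.948e-19 J.
Energy delivered: (817 W m⁻²)(9.18e-4 m²)(1374 s) = 1031 J.
Photons incident: 1031 / 5.948e-19 = 1.733e21, i.e. 1.733e21/6.022e23 = 0.002878 mol.
Photons absorbed: 0.684 × 0.002878 = 0.001969 mol.
Φ = 8.103e-4 mol / 0.001969 mol photons = 0.41.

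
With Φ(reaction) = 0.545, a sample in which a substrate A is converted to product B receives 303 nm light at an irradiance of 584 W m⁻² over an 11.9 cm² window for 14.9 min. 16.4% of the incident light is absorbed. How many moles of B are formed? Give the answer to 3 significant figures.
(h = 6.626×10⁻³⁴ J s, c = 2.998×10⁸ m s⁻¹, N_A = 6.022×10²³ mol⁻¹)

1.41×10⁻⁴ mol

Photon energy at 303 nm: hc/λ = (6.626×10⁻³⁴)(2.998×10⁸)/(303×10⁻⁹) = 6.556×10⁻¹⁹ J.
Energy delivered: (584 W m⁻²)(11.9×10⁻⁴ m²)(894 s) = 621.3 J.
Photons incident: 621.3 / 6.556×10⁻¹⁹ = 9.477×10²⁰, i.e. 9.477×10²⁰/6.022×10²³ = 0.001574 mol.
Photons absorbed: 0.164 × 0.001574 = 2.581×10⁻⁴ mol.
Product: Φ × n_abs = 0.545 × 2.581×10⁻⁴ = 1.407×10⁻⁴ mol.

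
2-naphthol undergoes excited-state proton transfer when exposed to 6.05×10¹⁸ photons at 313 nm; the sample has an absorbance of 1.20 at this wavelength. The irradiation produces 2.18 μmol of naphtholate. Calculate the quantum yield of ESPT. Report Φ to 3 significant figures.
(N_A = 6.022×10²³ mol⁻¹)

Product: 2.18 μmol = 2.18×10⁻⁶ mol.
Moles of photons: 6.05×10¹⁸ / 6.022×10²³ = 1.005×10⁻⁵ mol.
Fraction absorbed: 1 − 10^(−1.20) = 0.9369.
Photons absorbed: 0.9369 × 1.005×10⁻⁵ = 9.416×10⁻⁶ mol.
Φ = 2.18×10⁻⁶ mol / 9.416×10⁻⁶ mol photons = 0.232.

Φ = 0.232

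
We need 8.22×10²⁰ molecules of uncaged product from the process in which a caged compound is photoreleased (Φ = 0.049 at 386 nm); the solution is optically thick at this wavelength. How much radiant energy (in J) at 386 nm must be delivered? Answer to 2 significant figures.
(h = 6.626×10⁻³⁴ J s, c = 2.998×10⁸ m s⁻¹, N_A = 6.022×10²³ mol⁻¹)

Product: 8.22×10²⁰ / 6.022×10²³ = 0.001365 mol.
Photons that must be absorbed: 0.001365 / 0.049 = 0.02786 mol.
Photon energy: hc/λ = 5.146×10⁻¹⁹ J; per mole, 3.099×10⁵ J mol⁻¹.
Energy required: 0.02786 × 3.099×10⁵ = 8600 J.

8600 J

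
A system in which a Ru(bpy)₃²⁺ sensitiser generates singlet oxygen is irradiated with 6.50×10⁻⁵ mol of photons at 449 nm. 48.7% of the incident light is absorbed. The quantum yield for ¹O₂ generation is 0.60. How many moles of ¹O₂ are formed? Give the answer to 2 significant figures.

Photons absorbed: 0.487 × 6.50×10⁻⁵ = 3.166×10⁻⁵ mol.
Product: Φ × n_abs = 0.60 × 3.166×10⁻⁵ = 1.900×10⁻⁵ mol.

1.9×10⁻⁵ mol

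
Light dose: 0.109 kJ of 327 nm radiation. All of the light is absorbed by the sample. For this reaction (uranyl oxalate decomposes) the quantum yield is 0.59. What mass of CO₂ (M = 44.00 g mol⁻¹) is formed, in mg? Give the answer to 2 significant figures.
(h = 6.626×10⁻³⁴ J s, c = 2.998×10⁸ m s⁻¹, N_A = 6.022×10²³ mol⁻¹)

Photon energy at 327 nm: hc/λ = (6.626×10⁻³⁴)(2.998×10⁸)/(327×10⁻⁹) = 6.075×10⁻¹⁹ J.
Incident energy: 0.109 kJ = 109 J.
Photons incident: 109 / 6.075×10⁻¹⁹ = 1.794×10²⁰, i.e. 1.794×10²⁰/6.022×10²³ = 2.979×10⁻⁴ mol.
Product: Φ × n_abs = 0.59 × 2.979×10⁻⁴ = 1.758×10⁻⁴ mol.
Mass: 1.758×10⁻⁴ × 44.00 = 0.007735 g = 7.7 mg.

7.7 mg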